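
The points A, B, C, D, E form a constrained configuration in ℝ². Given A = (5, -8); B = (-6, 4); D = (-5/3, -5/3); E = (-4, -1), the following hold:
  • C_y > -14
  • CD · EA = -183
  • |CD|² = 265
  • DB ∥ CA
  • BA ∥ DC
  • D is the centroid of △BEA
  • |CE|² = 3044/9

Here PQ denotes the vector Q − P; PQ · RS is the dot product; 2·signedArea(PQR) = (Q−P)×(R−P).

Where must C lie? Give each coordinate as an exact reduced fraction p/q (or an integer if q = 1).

1. C_x = 28/3  [DB ∥ CA ∩ BA ∥ DC]
2. C_y = -41/3  [DB ∥ CA ∩ BA ∥ DC]
   → C = (28/3, -41/3)

C = (28/3, -41/3)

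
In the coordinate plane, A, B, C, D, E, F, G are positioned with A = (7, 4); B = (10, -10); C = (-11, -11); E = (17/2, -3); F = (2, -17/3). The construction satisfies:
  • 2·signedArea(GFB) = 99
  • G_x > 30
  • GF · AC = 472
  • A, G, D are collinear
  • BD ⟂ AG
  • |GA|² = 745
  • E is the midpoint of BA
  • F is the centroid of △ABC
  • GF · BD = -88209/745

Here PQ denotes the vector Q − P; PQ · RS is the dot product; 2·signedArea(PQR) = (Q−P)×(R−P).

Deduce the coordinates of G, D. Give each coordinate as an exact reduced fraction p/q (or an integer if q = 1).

1. G_x = 31  [2·signedArea(GFB) = 99 ∩ GF · AC = 472]
2. G_y = -9  [2·signedArea(GFB) = 99 ∩ GF · AC = 472]
   → G = (31, -9)
3. D_x = 11311/745  [GF · BD = -88209/745 ∩ A, G, D are collinear]
4. D_y = -322/745  [GF · BD = -88209/745 ∩ A, G, D are collinear]
   → D = (11311/745, -322/745)

D = (11311/745, -322/745)
G = (31, -9)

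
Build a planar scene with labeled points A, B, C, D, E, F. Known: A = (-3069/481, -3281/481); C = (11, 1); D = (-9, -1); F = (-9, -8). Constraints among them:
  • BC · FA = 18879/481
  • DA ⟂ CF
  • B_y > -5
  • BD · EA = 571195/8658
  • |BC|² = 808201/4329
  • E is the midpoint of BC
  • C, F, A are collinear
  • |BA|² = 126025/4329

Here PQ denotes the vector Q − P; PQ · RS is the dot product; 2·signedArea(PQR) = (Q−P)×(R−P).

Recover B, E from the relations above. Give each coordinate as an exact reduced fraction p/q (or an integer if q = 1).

B = (-2107/1443, -2216/481)
E = (6883/1443, -1735/962)

1. B_x = -2107/1443  [line -1260/481·x + -567/481·y + -4452/481 = 0 ∩ |BC|² = 808201/4329]
2. B_y = -2216/481  [line -1260/481·x + -567/481·y + -4452/481 = 0 ∩ |BC|² = 808201/4329]
   → B = (-2107/1443, -2216/481)
3. E_x = 6883/1443  [BD · EA = 571195/8658 ∩ E is the midpoint of BC]
4. E_y = -1735/962  [BD · EA = 571195/8658 ∩ E is the midpoint of BC]
   → E = (6883/1443, -1735/962)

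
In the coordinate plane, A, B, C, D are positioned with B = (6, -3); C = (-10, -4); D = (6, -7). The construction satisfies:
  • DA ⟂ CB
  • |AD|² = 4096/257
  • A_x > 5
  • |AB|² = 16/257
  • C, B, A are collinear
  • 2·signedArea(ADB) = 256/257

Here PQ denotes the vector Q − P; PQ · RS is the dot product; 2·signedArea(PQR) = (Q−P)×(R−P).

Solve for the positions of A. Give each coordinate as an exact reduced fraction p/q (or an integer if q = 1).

A = (1478/257, -775/257)

1. A_x = 1478/257  [C, B, A are collinear ∩ DA ⟂ CB]
2. A_y = -775/257  [C, B, A are collinear ∩ DA ⟂ CB]
   → A = (1478/257, -775/257)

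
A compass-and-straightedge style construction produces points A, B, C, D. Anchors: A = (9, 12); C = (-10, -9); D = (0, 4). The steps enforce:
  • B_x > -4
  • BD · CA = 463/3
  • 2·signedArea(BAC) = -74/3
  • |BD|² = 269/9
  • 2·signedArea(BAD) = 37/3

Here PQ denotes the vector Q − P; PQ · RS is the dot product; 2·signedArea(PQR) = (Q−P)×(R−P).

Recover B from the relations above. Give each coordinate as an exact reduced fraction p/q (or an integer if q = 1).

B = (-10/3, -1/3)

1. B_x = -10/3  [2·signedArea(BAD) = 37/3 ∩ 2·signedArea(BAC) = -74/3]
2. B_y = -1/3  [2·signedArea(BAD) = 37/3 ∩ 2·signedArea(BAC) = -74/3]
   → B = (-10/3, -1/3)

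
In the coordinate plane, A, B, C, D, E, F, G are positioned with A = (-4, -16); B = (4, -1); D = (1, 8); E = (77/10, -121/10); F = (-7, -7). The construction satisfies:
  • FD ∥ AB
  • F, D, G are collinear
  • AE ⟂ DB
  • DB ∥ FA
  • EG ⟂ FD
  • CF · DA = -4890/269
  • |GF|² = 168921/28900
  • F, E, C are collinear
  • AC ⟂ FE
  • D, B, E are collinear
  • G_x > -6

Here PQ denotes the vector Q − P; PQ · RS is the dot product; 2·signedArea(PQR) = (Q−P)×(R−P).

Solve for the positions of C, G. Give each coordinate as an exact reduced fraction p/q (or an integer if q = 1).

C = (-413/269, -2393/269)
G = (-8471/1445, -2813/578)

1. C_x = -413/269  [F, E, C are collinear ∩ AC ⟂ FE]
2. C_y = -2393/269  [F, E, C are collinear ∩ AC ⟂ FE]
   → C = (-413/269, -2393/269)
3. G_x = -8471/1445  [F, D, G are collinear ∩ EG ⟂ FD]
4. G_y = -2813/578  [F, D, G are collinear ∩ EG ⟂ FD]
   → G = (-8471/1445, -2813/578)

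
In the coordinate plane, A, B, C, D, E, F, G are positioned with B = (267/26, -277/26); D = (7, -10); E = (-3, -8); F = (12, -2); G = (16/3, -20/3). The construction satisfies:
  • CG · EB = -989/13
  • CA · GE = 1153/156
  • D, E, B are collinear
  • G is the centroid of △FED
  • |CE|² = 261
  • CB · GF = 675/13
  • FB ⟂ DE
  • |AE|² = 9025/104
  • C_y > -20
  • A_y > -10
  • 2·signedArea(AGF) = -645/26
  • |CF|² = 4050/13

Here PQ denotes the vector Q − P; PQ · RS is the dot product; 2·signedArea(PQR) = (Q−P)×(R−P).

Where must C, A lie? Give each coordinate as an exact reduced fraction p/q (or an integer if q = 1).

A = (319/52, -511/52)
C = (111/13, -251/13)

1. C_x = 111/13  [CB · GF = 675/13 ∩ CG · EB = -989/13]
2. C_y = -251/13  [CB · GF = 675/13 ∩ CG · EB = -989/13]
   → C = (111/13, -251/13)
3. A_x = 319/52  [CA · GE = 1153/156 ∩ 2·signedArea(AGF) = -645/26]
4. A_y = -511/52  [CA · GE = 1153/156 ∩ 2·signedArea(AGF) = -645/26]
   → A = (319/52, -511/52)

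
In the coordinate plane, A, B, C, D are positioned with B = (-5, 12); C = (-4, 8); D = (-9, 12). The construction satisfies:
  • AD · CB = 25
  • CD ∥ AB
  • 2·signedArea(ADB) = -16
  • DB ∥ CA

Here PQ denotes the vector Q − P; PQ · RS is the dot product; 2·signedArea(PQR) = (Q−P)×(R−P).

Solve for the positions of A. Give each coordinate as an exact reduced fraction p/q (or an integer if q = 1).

1. A_x = 0  [CD ∥ AB ∩ DB ∥ CA]
2. A_y = 8  [CD ∥ AB ∩ DB ∥ CA]
   → A = (0, 8)

A = (0, 8)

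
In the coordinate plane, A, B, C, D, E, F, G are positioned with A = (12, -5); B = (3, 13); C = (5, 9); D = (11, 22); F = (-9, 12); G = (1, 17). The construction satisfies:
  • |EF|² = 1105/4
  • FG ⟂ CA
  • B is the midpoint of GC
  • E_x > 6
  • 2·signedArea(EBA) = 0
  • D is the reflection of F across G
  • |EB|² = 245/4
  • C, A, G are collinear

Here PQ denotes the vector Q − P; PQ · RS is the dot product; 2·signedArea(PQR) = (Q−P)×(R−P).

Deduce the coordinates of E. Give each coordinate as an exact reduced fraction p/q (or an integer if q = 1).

1. E_x = 13/2  [line 18·x + 9·y + -171 = 0 ∩ |EB|² = 245/4]
2. E_y = 6  [line 18·x + 9·y + -171 = 0 ∩ |EB|² = 245/4]
   → E = (13/2, 6)

E = (13/2, 6)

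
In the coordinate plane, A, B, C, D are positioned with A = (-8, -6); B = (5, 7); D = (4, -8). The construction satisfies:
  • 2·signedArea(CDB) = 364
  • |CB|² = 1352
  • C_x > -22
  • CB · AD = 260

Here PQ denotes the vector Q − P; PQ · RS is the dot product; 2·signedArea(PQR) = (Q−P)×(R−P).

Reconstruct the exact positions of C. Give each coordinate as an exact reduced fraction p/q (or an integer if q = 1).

1. C_x = -21  [CB · AD = 260 ∩ 2·signedArea(CDB) = 364]
2. C_y = -19  [CB · AD = 260 ∩ 2·signedArea(CDB) = 364]
   → C = (-21, -19)

C = (-21, -19)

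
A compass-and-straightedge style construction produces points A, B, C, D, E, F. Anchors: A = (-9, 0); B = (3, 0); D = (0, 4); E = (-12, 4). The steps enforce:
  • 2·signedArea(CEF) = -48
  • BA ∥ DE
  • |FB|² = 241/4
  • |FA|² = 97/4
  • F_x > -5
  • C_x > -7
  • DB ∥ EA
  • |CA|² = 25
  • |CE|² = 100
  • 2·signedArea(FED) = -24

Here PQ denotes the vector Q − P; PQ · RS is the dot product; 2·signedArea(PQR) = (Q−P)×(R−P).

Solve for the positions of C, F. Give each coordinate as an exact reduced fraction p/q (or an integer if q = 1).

C = (-6, -4)
F = (-9/2, 2)

1. F_y = 2  [2·signedArea(FED) = -24]
2. F_x = -9/2  [|FA|² = 97/4]
   → F = (-9/2, 2)
3. C_x = -6  [line 2·x + 15/2·y + 42 = 0 ∩ |CE|² = 100]
4. C_y = -4  [line 2·x + 15/2·y + 42 = 0 ∩ |CE|² = 100]
   → C = (-6, -4)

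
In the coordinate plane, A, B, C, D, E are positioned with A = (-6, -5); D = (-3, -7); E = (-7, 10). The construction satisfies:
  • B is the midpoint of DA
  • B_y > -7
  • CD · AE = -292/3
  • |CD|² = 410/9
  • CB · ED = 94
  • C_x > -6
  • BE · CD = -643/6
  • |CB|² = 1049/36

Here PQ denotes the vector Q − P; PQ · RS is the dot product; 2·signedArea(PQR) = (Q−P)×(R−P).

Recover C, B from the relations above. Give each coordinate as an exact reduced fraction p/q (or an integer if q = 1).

B = (-9/2, -6)
C = (-16/3, -2/3)

1. B_x = -9/2  [B is the midpoint of DA]
2. B_y = -6  [B is the midpoint of DA]
   → B = (-9/2, -6)
3. C_x = -16/3  [CB · ED = 94 ∩ CD · AE = -292/3]
4. C_y = -2/3  [CB · ED = 94 ∩ CD · AE = -292/3]
   → C = (-16/3, -2/3)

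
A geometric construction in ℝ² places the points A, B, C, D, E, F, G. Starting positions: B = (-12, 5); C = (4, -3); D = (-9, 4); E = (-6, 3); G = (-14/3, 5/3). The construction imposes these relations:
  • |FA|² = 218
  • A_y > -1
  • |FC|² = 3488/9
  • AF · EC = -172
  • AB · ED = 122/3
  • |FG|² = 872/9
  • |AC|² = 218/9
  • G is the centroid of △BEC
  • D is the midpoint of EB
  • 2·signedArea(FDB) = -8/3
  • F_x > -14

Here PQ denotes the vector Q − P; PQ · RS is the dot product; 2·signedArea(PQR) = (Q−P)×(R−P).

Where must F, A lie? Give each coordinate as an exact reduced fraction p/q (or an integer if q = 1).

1. A_x = -1/3  [line 3·x + -1·y + 1/3 = 0 ∩ |AC|² = 218/9]
2. A_y = -2/3  [line 3·x + -1·y + 1/3 = 0 ∩ |AC|² = 218/9]
   → A = (-1/3, -2/3)
3. F_x = -40/3  [2·signedArea(FDB) = -8/3 ∩ AF · EC = -172]
4. F_y = 19/3  [2·signedArea(FDB) = -8/3 ∩ AF · EC = -172]
   → F = (-40/3, 19/3)

A = (-1/3, -2/3)
F = (-40/3, 19/3)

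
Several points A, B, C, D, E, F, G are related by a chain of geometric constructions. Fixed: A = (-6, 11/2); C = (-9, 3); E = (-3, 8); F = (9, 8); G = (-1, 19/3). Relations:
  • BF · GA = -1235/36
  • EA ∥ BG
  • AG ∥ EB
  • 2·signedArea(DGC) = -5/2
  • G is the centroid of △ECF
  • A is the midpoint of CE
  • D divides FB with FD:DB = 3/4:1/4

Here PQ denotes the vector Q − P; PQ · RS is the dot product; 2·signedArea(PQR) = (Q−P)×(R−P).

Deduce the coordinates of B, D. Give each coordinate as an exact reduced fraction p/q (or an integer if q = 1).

B = (2, 53/6)
D = (15/4, 69/8)

1. B_x = 2  [EA ∥ BG ∩ AG ∥ EB]
2. B_y = 53/6  [EA ∥ BG ∩ AG ∥ EB]
   → B = (2, 53/6)
3. D_x = 15/4  [D divides FB with FD:DB = 3/4:1/4]
4. D_y = 69/8  [D divides FB with FD:DB = 3/4:1/4]
   → D = (15/4, 69/8)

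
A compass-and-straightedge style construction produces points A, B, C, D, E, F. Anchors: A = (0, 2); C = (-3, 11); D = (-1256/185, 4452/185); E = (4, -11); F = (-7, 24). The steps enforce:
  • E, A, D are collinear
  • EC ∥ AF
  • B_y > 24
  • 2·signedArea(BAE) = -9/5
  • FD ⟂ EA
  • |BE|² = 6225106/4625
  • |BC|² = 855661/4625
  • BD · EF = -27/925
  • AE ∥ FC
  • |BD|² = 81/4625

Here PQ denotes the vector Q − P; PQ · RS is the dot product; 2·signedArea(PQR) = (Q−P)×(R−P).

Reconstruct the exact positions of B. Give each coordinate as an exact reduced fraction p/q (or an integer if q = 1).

1. B_x = -6397/925  [BD · EF = -27/925 ∩ 2·signedArea(BAE) = -9/5]
2. B_y = 22224/925  [BD · EF = -27/925 ∩ 2·signedArea(BAE) = -9/5]
   → B = (-6397/925, 22224/925)

B = (-6397/925, 22224/925)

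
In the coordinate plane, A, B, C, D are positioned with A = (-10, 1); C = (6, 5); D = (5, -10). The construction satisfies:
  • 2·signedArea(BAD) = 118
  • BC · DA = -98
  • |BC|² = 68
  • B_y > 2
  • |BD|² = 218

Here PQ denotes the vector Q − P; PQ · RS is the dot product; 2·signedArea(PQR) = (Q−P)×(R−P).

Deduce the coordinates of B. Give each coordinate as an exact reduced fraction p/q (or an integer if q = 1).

1. B_x = -2  [2·signedArea(BAD) = 118 ∩ BC · DA = -98]
2. B_y = 3  [2·signedArea(BAD) = 118 ∩ BC · DA = -98]
   → B = (-2, 3)

B = (-2, 3)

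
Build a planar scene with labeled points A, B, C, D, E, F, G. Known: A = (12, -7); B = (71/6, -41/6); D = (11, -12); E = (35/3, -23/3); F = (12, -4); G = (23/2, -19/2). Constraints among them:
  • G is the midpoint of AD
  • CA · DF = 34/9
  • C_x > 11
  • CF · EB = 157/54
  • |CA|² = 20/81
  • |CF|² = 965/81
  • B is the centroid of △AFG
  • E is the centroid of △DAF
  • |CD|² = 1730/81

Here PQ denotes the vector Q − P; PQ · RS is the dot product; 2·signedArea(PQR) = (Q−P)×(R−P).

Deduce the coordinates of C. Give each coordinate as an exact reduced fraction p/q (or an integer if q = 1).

C = (106/9, -67/9)

1. C_x = 106/9  [CA · DF = 34/9 ∩ CF · EB = 157/54]
2. C_y = -67/9  [CA · DF = 34/9 ∩ CF · EB = 157/54]
   → C = (106/9, -67/9)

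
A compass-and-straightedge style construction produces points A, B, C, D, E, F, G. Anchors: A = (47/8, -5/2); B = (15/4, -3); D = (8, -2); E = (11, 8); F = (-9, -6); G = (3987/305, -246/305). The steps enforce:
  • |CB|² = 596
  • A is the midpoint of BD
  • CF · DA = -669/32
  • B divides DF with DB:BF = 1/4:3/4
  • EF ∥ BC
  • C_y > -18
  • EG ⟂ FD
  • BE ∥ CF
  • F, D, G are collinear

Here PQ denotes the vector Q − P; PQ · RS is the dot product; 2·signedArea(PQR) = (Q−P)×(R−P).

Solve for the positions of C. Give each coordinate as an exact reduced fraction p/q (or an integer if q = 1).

C = (-65/4, -17)

1. C_x = -65/4  [BE ∥ CF ∩ EF ∥ BC]
2. C_y = -17  [BE ∥ CF ∩ EF ∥ BC]
   → C = (-65/4, -17)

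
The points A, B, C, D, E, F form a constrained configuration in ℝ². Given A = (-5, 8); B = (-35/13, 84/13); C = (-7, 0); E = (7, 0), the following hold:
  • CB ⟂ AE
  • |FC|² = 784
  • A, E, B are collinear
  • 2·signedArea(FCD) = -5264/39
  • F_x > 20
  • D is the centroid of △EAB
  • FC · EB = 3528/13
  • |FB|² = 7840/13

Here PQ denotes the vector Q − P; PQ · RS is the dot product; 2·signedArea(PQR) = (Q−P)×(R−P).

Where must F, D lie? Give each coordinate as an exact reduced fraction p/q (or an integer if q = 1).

D = (-3/13, 188/39)
F = (21, 0)

1. F_x = 21  [line 126/13·x + -84/13·y + -2646/13 = 0 ∩ |FB|² = 7840/13]
2. F_y = 0  [line 126/13·x + -84/13·y + -2646/13 = 0 ∩ |FB|² = 7840/13]
   → F = (21, 0)
3. D_x = -3/13  [2·signedArea(FCD) = -5264/39 ∩ D is the centroid of △EAB]
4. D_y = 188/39  [2·signedArea(FCD) = -5264/39 ∩ D is the centroid of △EAB]
   → D = (-3/13, 188/39)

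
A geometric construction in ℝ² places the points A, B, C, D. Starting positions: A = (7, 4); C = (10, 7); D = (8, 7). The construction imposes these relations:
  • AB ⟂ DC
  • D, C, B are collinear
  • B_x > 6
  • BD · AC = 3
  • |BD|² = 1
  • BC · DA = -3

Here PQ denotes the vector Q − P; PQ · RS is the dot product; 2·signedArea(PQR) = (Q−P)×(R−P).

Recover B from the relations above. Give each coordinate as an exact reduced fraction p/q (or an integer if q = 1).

1. B_x = 7  [D, C, B are collinear ∩ AB ⟂ DC]
2. B_y = 7  [D, C, B are collinear ∩ AB ⟂ DC]
   → B = (7, 7)

B = (7, 7)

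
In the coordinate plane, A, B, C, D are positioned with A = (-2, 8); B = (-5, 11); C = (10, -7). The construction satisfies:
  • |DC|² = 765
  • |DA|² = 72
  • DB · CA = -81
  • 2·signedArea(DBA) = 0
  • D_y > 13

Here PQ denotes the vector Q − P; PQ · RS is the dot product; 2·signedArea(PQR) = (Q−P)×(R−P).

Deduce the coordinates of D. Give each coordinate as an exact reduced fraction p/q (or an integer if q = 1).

D = (-8, 14)

1. D_x = -8  [2·signedArea(DBA) = 0 ∩ DB · CA = -81]
2. D_y = 14  [2·signedArea(DBA) = 0 ∩ DB · CA = -81]
   → D = (-8, 14)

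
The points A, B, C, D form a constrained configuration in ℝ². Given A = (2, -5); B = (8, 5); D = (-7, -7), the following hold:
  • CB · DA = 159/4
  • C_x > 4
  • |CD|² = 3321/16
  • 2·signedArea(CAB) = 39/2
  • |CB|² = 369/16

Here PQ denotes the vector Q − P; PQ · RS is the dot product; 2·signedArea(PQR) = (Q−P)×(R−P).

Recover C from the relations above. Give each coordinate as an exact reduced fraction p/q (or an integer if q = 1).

1. C_x = 17/4  [2·signedArea(CAB) = 39/2 ∩ CB · DA = 159/4]
2. C_y = 2  [2·signedArea(CAB) = 39/2 ∩ CB · DA = 159/4]
   → C = (17/4, 2)

C = (17/4, 2)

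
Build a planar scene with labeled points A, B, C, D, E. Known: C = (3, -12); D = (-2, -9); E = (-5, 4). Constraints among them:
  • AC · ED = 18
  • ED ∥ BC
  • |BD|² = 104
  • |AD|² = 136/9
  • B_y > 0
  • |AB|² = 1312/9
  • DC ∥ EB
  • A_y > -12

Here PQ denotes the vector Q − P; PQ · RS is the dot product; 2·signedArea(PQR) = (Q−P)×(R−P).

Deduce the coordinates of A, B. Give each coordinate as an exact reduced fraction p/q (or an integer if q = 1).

A = (4/3, -11)
B = (0, 1)

1. A_x = 4/3  [line -3·x + 13·y + 147 = 0 ∩ |AD|² = 136/9]
2. A_y = -11  [line -3·x + 13·y + 147 = 0 ∩ |AD|² = 136/9]
   → A = (4/3, -11)
3. B_x = 0  [ED ∥ BC ∩ DC ∥ EB]
4. B_y = 1  [ED ∥ BC ∩ DC ∥ EB]
   → B = (0, 1)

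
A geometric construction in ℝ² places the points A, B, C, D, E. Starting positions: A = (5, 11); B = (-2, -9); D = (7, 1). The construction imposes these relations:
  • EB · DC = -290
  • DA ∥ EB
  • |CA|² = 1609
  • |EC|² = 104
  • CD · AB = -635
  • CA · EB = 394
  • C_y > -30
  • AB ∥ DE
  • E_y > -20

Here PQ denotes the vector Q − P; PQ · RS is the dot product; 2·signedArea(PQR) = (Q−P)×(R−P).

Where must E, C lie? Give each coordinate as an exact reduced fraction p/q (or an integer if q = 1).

C = (2, -29)
E = (0, -19)

1. E_x = 0  [DA ∥ EB ∩ AB ∥ DE]
2. E_y = -19  [DA ∥ EB ∩ AB ∥ DE]
   → E = (0, -19)
3. C_x = 2  [CD · AB = -635 ∩ CA · EB = 394]
4. C_y = -29  [CD · AB = -635 ∩ CA · EB = 394]
   → C = (2, -29)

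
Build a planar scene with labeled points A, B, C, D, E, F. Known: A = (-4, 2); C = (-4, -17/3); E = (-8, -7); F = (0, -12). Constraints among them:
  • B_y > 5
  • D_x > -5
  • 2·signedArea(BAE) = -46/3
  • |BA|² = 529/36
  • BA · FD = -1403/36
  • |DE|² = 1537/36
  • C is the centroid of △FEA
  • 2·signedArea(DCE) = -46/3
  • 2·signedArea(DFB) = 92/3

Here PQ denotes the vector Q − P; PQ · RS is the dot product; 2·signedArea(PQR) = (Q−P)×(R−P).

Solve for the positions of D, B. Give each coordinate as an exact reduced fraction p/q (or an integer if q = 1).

1. D_x = -4  [line 4/3·x + -4·y + -2 = 0 ∩ |DE|² = 1537/36]
2. D_y = -11/6  [line 4/3·x + -4·y + -2 = 0 ∩ |DE|² = 1537/36]
   → D = (-4, -11/6)
3. B_x = -4  [2·signedArea(BAE) = -46/3 ∩ 2·signedArea(DFB) = 92/3]
4. B_y = 35/6  [2·signedArea(BAE) = -46/3 ∩ 2·signedArea(DFB) = 92/3]
   → B = (-4, 35/6)

B = (-4, 35/6)
D = (-4, -11/6)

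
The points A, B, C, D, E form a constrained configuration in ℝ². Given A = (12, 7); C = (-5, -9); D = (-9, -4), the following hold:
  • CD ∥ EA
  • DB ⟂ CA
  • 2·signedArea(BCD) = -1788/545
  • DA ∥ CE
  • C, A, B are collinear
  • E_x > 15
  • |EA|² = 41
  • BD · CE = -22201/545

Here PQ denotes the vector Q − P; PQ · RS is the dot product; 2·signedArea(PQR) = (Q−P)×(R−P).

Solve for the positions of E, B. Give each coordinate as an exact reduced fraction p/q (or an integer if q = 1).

B = (-2521/545, -4713/545)
E = (16, 2)

1. E_x = 16  [CD ∥ EA ∩ DA ∥ CE]
2. E_y = 2  [CD ∥ EA ∩ DA ∥ CE]
   → E = (16, 2)
3. B_x = -2521/545  [C, A, B are collinear ∩ DB ⟂ CA]
4. B_y = -4713/545  [C, A, B are collinear ∩ DB ⟂ CA]
   → B = (-2521/545, -4713/545)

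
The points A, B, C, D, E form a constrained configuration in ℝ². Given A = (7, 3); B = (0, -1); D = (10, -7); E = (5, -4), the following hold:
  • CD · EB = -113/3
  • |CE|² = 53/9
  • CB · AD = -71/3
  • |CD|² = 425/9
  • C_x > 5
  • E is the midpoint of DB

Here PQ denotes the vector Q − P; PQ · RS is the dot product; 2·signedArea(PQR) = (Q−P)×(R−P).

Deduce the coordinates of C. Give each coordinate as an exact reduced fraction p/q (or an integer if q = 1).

C = (17/3, -5/3)

1. C_x = 17/3  [CD · EB = -113/3 ∩ CB · AD = -71/3]
2. C_y = -5/3  [CD · EB = -113/3 ∩ CB · AD = -71/3]
   → C = (17/3, -5/3)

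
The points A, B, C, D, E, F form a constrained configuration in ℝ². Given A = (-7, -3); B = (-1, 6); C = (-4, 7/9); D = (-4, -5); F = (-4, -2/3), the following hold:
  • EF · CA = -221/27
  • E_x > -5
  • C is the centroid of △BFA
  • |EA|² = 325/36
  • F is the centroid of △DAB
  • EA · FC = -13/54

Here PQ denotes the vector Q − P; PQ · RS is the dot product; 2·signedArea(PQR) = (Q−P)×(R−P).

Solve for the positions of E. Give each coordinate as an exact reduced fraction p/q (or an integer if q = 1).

1. E_x = -4  [EA · FC = -13/54 ∩ EF · CA = -221/27]
2. E_y = -17/6  [EA · FC = -13/54 ∩ EF · CA = -221/27]
   → E = (-4, -17/6)

E = (-4, -17/6)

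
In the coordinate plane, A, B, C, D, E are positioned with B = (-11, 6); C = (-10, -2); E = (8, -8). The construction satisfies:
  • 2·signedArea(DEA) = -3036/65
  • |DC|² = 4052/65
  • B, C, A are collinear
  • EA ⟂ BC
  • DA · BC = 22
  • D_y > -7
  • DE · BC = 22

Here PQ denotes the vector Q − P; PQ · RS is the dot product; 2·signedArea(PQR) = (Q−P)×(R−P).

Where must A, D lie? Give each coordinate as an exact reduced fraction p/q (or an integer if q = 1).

1. A_x = -584/65  [B, C, A are collinear ∩ EA ⟂ BC]
2. A_y = -658/65  [B, C, A are collinear ∩ EA ⟂ BC]
   → A = (-584/65, -658/65)
3. D_x = -238/65  [line 138/65·x + -1104/65·y + -1380/13 = 0 ∩ |DC|² = 4052/65]
4. D_y = -436/65  [line 138/65·x + -1104/65·y + -1380/13 = 0 ∩ |DC|² = 4052/65]
   → D = (-238/65, -436/65)

A = (-584/65, -658/65)
D = (-238/65, -436/65)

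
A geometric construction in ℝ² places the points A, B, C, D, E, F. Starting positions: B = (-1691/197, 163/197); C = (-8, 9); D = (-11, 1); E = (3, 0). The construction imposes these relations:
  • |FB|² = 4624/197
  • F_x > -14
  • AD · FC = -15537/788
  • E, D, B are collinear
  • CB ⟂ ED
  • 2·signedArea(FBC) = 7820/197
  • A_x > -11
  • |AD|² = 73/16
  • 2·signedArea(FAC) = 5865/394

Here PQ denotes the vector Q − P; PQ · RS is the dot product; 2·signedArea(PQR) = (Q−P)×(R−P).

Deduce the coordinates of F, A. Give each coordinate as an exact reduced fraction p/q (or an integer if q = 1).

A = (-41/4, 3)
F = (-2643/197, 231/197)

1. F_x = -2643/197  [line -1610/197·x + 115/197·y + -21735/197 = 0 ∩ |FB|² = 4624/197]
2. F_y = 231/197  [line -1610/197·x + 115/197·y + -21735/197 = 0 ∩ |FB|² = 4624/197]
   → F = (-2643/197, 231/197)
3. A_x = -41/4  [AD · FC = -15537/788 ∩ 2·signedArea(FAC) = 5865/394]
4. A_y = 3  [AD · FC = -15537/788 ∩ 2·signedArea(FAC) = 5865/394]
   → A = (-41/4, 3)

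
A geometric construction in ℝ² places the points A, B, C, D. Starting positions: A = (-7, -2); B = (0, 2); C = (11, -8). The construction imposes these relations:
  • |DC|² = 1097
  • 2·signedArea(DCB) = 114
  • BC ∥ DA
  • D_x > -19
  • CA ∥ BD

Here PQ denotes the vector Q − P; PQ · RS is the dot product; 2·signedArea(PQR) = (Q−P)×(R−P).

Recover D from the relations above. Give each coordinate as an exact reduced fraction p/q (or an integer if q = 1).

D = (-18, 8)

1. D_x = -18  [BC ∥ DA ∩ CA ∥ BD]
2. D_y = 8  [BC ∥ DA ∩ CA ∥ BD]
   → D = (-18, 8)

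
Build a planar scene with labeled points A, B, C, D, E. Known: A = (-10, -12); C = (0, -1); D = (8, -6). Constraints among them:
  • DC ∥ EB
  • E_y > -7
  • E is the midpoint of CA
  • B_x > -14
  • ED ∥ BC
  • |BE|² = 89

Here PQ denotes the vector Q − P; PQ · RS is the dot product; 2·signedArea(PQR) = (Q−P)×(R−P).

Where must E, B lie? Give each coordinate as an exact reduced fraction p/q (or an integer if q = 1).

B = (-13, -3/2)
E = (-5, -13/2)

1. E_x = -5  [E is the midpoint of CA]
2. E_y = -13/2  [E is the midpoint of CA]
   → E = (-5, -13/2)
3. B_x = -13  [ED ∥ BC ∩ DC ∥ EB]
4. B_y = -3/2  [ED ∥ BC ∩ DC ∥ EB]
   → B = (-13, -3/2)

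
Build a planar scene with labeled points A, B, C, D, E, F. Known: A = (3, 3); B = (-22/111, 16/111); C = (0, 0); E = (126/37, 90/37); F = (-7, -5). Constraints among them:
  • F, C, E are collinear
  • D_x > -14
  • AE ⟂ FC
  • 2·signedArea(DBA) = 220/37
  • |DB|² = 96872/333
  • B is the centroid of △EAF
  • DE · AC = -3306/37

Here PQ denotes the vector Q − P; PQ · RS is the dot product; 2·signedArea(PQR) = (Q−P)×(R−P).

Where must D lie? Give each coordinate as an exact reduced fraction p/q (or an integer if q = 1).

D = (-1532/111, -1126/111)

1. D_x = -1532/111  [2·signedArea(DBA) = 220/37 ∩ DE · AC = -3306/37]
2. D_y = -1126/111  [2·signedArea(DBA) = 220/37 ∩ DE · AC = -3306/37]
   → D = (-1532/111, -1126/111)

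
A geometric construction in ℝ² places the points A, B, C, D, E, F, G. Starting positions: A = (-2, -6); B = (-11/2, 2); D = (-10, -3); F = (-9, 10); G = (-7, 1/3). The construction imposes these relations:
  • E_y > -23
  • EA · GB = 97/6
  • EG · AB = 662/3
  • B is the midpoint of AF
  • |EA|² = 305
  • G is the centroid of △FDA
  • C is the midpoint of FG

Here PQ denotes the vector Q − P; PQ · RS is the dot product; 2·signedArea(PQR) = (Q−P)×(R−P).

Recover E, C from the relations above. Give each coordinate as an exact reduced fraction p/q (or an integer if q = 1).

C = (-8, 31/6)
E = (5, -22)

1. E_x = 5  [EG · AB = 662/3 ∩ EA · GB = 97/6]
2. E_y = -22  [EG · AB = 662/3 ∩ EA · GB = 97/6]
   → E = (5, -22)
3. C_x = -8  [C is the midpoint of FG]
4. C_y = 31/6  [C is the midpoint of FG]
   → C = (-8, 31/6)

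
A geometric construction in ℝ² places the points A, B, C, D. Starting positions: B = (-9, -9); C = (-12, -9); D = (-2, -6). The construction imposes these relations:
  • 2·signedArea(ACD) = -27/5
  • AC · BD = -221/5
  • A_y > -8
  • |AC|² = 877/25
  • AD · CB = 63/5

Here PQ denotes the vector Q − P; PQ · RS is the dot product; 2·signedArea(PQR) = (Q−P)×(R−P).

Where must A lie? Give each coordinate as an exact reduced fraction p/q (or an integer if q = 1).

A = (-31/5, -39/5)

1. A_x = -31/5  [AD · CB = 63/5 ∩ 2·signedArea(ACD) = -27/5]
2. A_y = -39/5  [AD · CB = 63/5 ∩ 2·signedArea(ACD) = -27/5]
   → A = (-31/5, -39/5)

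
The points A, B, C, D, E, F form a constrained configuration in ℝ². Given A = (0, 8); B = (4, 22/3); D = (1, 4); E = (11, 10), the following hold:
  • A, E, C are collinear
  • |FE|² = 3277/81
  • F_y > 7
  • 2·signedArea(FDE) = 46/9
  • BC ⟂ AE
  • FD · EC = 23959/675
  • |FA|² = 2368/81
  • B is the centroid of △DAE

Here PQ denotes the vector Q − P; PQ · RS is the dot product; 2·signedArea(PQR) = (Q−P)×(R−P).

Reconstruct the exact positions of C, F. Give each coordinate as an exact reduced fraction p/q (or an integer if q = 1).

C = (1408/375, 3256/375)
F = (16/3, 64/9)

1. C_x = 1408/375  [A, E, C are collinear ∩ BC ⟂ AE]
2. C_y = 3256/375  [A, E, C are collinear ∩ BC ⟂ AE]
   → C = (1408/375, 3256/375)
3. F_x = 16/3  [2·signedArea(FDE) = 46/9 ∩ FD · EC = 23959/675]
4. F_y = 64/9  [2·signedArea(FDE) = 46/9 ∩ FD · EC = 23959/675]
   → F = (16/3, 64/9)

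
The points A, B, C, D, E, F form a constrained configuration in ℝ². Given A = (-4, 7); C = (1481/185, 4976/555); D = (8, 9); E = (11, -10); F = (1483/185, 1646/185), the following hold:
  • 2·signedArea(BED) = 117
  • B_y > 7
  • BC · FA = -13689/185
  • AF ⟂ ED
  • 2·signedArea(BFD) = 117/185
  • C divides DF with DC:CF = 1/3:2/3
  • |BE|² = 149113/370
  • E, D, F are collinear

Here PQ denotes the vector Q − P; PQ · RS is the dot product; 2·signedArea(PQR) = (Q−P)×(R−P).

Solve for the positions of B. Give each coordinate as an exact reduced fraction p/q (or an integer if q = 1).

1. B_x = 743/370  [line -19/185·x + -3/185·y + 62/185 = 0 ∩ |BE|² = 149113/370]
2. B_y = 2941/370  [line -19/185·x + -3/185·y + 62/185 = 0 ∩ |BE|² = 149113/370]
   → B = (743/370, 2941/370)

B = (743/370, 2941/370)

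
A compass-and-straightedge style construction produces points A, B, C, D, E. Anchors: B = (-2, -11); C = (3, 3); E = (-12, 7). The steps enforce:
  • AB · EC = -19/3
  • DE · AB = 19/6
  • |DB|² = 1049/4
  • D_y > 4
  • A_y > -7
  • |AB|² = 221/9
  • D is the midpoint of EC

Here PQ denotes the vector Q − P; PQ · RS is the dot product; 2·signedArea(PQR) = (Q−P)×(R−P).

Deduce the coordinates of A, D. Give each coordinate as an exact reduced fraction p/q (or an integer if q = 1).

1. A_x = -1/3  [line -15·x + 4·y + 61/3 = 0 ∩ |AB|² = 221/9]
2. A_y = -19/3  [line -15·x + 4·y + 61/3 = 0 ∩ |AB|² = 221/9]
   → A = (-1/3, -19/3)
3. D_x = -9/2  [D is the midpoint of EC]
4. D_y = 5  [D is the midpoint of EC]
   → D = (-9/2, 5)

A = (-1/3, -19/3)
D = (-9/2, 5)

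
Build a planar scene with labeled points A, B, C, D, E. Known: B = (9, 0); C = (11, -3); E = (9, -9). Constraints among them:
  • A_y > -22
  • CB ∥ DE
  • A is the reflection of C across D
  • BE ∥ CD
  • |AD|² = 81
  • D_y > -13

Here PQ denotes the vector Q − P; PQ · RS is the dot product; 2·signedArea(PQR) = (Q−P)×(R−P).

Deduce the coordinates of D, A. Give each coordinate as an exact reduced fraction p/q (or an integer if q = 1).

1. D_x = 11  [CB ∥ DE ∩ BE ∥ CD]
2. D_y = -12  [CB ∥ DE ∩ BE ∥ CD]
   → D = (11, -12)
3. A_x = 11  [A is the reflection of C across D]
4. A_y = -21  [A is the reflection of C across D]
   → A = (11, -21)

A = (11, -21)
D = (11, -12)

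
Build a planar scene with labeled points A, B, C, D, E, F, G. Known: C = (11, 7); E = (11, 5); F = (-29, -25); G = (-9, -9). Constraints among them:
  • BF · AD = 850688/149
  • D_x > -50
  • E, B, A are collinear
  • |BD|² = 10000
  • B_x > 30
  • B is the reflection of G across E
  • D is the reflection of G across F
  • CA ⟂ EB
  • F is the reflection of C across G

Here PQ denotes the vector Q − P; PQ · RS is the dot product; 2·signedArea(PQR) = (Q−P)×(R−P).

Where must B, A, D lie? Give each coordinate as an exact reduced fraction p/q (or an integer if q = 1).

A = (1779/149, 843/149)
B = (31, 19)
D = (-49, -41)

1. B_x = 31  [B is the reflection of G across E]
2. B_y = 19  [B is the reflection of G across E]
   → B = (31, 19)
3. A_x = 1779/149  [E, B, A are collinear ∩ CA ⟂ EB]
4. A_y = 843/149  [E, B, A are collinear ∩ CA ⟂ EB]
   → A = (1779/149, 843/149)
5. D_x = -49  [D is the reflection of G across F]
6. D_y = -41  [D is the reflection of G across F]
   → D = (-49, -41)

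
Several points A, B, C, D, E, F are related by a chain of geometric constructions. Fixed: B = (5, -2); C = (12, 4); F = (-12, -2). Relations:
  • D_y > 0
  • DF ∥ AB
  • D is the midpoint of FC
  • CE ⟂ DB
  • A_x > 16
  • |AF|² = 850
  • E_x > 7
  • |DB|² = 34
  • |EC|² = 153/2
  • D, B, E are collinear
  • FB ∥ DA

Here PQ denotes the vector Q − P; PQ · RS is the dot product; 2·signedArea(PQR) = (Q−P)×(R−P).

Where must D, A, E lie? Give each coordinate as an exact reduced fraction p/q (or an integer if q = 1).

A = (17, 1)
D = (0, 1)
E = (15/2, -7/2)

1. D_x = 0  [D is the midpoint of FC]
2. D_y = 1  [D is the midpoint of FC]
   → D = (0, 1)
3. A_x = 17  [DF ∥ AB ∩ FB ∥ DA]
4. A_y = 1  [DF ∥ AB ∩ FB ∥ DA]
   → A = (17, 1)
5. E_x = 15/2  [D, B, E are collinear ∩ CE ⟂ DB]
6. E_y = -7/2  [D, B, E are collinear ∩ CE ⟂ DB]
   → E = (15/2, -7/2)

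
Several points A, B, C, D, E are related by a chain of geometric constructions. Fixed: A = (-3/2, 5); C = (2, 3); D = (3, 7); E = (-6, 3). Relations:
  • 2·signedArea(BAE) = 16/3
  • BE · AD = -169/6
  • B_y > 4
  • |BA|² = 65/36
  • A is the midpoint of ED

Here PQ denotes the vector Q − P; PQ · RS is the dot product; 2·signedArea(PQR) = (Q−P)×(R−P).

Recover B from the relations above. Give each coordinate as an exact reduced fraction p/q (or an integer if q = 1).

B = (-1/3, 13/3)

1. B_x = -1/3  [BE · AD = -169/6 ∩ 2·signedArea(BAE) = 16/3]
2. B_y = 13/3  [BE · AD = -169/6 ∩ 2·signedArea(BAE) = 16/3]
   → B = (-1/3, 13/3)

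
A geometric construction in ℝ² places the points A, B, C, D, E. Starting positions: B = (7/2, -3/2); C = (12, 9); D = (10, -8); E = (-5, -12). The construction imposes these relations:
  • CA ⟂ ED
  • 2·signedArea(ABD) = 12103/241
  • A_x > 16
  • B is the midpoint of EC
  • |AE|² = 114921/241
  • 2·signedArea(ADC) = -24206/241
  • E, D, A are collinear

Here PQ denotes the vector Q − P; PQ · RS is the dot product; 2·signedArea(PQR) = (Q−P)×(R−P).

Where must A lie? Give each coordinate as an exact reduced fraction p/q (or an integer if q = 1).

A = (3880/241, -1536/241)

1. A_x = 3880/241  [E, D, A are collinear ∩ CA ⟂ ED]
2. A_y = -1536/241  [E, D, A are collinear ∩ CA ⟂ ED]
   → A = (3880/241, -1536/241)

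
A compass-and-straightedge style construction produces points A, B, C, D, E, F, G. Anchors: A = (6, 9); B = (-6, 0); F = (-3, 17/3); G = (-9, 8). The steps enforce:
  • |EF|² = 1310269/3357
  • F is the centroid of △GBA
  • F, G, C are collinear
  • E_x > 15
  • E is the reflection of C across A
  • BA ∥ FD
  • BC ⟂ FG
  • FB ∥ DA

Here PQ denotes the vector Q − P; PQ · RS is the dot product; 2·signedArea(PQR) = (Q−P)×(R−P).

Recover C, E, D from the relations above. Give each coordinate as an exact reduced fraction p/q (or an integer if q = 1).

1. C_x = -1377/373  [F, G, C are collinear ∩ BC ⟂ FG]
2. C_y = 2214/373  [F, G, C are collinear ∩ BC ⟂ FG]
   → C = (-1377/373, 2214/373)
3. E_x = 5853/373  [E is the reflection of C across A]
4. E_y = 4500/373  [E is the reflection of C across A]
   → E = (5853/373, 4500/373)
5. D_x = 9  [FB ∥ DA ∩ BA ∥ FD]
6. D_y = 44/3  [FB ∥ DA ∩ BA ∥ FD]
   → D = (9, 44/3)

C = (-1377/373, 2214/373)
D = (9, 44/3)
E = (5853/373, 4500/373)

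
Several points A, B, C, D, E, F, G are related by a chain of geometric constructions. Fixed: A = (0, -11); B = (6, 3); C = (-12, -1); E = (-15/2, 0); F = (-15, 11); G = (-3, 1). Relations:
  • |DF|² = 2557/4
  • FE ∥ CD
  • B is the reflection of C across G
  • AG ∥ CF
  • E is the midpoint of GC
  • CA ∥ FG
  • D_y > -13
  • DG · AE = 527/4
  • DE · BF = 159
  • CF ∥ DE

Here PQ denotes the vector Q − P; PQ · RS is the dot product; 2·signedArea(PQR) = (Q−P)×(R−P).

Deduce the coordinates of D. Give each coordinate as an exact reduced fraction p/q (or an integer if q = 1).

D = (-9/2, -12)

1. D_x = -9/2  [CF ∥ DE ∩ FE ∥ CD]
2. D_y = -12  [CF ∥ DE ∩ FE ∥ CD]
   → D = (-9/2, -12)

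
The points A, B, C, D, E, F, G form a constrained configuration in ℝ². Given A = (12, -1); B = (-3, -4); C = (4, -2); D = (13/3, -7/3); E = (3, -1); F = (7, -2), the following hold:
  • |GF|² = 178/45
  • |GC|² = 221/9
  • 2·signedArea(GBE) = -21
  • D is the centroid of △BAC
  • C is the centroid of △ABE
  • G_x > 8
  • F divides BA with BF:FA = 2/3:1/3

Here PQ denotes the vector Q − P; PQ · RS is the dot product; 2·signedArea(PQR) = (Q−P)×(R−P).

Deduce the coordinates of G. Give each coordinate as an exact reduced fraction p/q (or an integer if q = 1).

1. G_x = 134/15  [line -3·x + 6·y + 36 = 0 ∩ |GC|² = 221/9]
2. G_y = -23/15  [line -3·x + 6·y + 36 = 0 ∩ |GC|² = 221/9]
   → G = (134/15, -23/15)

G = (134/15, -23/15)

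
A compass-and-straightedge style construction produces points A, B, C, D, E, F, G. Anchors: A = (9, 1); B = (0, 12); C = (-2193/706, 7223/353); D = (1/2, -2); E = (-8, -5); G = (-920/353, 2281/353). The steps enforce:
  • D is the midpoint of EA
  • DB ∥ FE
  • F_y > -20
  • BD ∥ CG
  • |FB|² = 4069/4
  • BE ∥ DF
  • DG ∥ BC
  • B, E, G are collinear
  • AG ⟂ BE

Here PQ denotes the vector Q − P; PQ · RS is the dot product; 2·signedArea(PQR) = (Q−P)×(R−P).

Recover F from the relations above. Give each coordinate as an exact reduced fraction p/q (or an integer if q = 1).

1. F_x = -15/2  [DB ∥ FE ∩ BE ∥ DF]
2. F_y = -19  [DB ∥ FE ∩ BE ∥ DF]
   → F = (-15/2, -19)

F = (-15/2, -19)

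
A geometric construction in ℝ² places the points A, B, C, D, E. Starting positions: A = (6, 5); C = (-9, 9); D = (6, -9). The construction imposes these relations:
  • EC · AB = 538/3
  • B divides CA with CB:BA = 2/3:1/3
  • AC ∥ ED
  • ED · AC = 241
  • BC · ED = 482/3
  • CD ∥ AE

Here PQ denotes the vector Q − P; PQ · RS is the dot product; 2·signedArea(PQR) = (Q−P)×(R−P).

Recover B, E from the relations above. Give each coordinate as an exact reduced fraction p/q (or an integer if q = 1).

B = (1, 19/3)
E = (21, -13)

1. B_x = 1  [B divides CA with CB:BA = 2/3:1/3]
2. B_y = 19/3  [B divides CA with CB:BA = 2/3:1/3]
   → B = (1, 19/3)
3. E_x = 21  [AC ∥ ED ∩ CD ∥ AE]
4. E_y = -13  [AC ∥ ED ∩ CD ∥ AE]
   → E = (21, -13)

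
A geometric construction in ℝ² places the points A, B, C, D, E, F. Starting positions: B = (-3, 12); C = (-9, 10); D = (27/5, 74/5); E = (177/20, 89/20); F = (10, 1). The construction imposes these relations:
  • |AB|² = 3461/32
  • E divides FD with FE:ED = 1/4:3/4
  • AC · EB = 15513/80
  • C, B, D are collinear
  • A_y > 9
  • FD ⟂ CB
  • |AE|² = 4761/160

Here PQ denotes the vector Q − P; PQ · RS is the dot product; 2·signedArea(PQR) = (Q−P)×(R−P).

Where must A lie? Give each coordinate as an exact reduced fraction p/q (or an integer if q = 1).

A = (57/8, 77/8)

1. A_x = 57/8  [line 237/20·x + -151/20·y + -941/80 = 0 ∩ |AE|² = 4761/160]
2. A_y = 77/8  [line 237/20·x + -151/20·y + -941/80 = 0 ∩ |AE|² = 4761/160]
   → A = (57/8, 77/8)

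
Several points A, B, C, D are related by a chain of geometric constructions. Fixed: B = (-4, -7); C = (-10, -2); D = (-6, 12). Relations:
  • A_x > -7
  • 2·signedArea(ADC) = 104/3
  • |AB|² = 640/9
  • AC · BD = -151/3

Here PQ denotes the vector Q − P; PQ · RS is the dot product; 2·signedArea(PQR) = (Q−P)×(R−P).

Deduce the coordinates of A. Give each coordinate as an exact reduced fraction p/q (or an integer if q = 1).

A = (-20/3, 1)

1. A_x = -20/3  [AC · BD = -151/3 ∩ 2·signedArea(ADC) = 104/3]
2. A_y = 1  [AC · BD = -151/3 ∩ 2·signedArea(ADC) = 104/3]
   → A = (-20/3, 1)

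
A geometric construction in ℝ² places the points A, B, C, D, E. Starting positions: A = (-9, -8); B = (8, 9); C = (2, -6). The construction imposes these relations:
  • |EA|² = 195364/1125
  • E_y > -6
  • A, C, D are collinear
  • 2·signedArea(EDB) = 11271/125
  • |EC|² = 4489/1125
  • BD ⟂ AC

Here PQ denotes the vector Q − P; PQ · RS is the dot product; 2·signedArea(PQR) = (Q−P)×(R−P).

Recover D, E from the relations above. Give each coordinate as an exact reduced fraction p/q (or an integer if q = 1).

D = (1306/125, -558/125)
E = (1487/375, -2116/375)

1. D_x = 1306/125  [A, C, D are collinear ∩ BD ⟂ AC]
2. D_y = -558/125  [A, C, D are collinear ∩ BD ⟂ AC]
   → D = (1306/125, -558/125)
3. E_x = 1487/375  [line -1683/125·x + -306/125·y + 4947/125 = 0 ∩ |EA|² = 195364/1125]
4. E_y = -2116/375  [line -1683/125·x + -306/125·y + 4947/125 = 0 ∩ |EA|² = 195364/1125]
   → E = (1487/375, -2116/375)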